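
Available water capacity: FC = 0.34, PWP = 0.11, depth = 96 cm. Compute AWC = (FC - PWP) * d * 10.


AWC = (FC - PWP) * d * 10
AWC = (0.34 - 0.11) * 96 * 10
AWC = 0.2300 * 96 * 10

220.8000 mm


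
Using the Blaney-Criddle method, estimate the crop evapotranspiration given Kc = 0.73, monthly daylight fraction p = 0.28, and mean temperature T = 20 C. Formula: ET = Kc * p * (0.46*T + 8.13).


ET = Kc * p * (0.46*T + 8.13)
ET = 0.73 * 0.28 * (0.46*20 + 8.13)
ET = 0.73 * 0.28 * 17.3300

3.5423 mm/day


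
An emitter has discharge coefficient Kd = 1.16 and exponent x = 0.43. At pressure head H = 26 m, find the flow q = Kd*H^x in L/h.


q = Kd * H^x = 1.16 * 26^0.43 = 1.16 * 4.059182

4.7087 L/h


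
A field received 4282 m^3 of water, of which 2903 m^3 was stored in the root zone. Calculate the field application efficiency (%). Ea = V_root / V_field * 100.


Ea = V_root / V_field * 100 = 2903 / 4282 * 100 = 67.7954%

67.7954 %


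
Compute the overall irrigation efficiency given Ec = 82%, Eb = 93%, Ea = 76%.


Ec = 0.82, Eb = 0.93, Ea = 0.76
E = 0.82 * 0.93 * 0.76 * 100 = 57.9576%

57.9576 %


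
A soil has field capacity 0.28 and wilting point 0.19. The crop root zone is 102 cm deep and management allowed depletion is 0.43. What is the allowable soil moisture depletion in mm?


SMD = (FC - PWP) * d * MAD * 10
SMD = (0.28 - 0.19) * 102 * 0.43 * 10
SMD = 0.0900 * 102 * 0.43 * 10

39.4740 mm


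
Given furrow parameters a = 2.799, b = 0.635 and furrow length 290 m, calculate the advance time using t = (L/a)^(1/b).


t = (L/a)^(1/b)
t = (290/2.799)^(1/0.635)
t = 103.608432^(1/0.635)

1492.2808 min


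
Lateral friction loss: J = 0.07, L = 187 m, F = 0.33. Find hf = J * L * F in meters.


hf = J * L * F = 0.07 * 187 * 0.33 = 4.3197 m

4.3197 m


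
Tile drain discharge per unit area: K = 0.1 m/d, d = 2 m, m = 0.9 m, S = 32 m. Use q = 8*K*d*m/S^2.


q = 8*K*d*m/S^2
q = 8*0.1*2*0.9/32^2
q = 1.4400 / 1024

0.0014 m/d


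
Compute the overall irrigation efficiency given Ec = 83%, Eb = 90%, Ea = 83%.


Ec = 0.83, Eb = 0.9, Ea = 0.83
E = 0.83 * 0.9 * 0.83 * 100 = 62.0010%

62.0010 %


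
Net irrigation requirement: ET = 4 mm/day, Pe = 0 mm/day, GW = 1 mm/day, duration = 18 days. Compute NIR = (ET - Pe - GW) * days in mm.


Daily deficit = ET - Pe - GW = 4 - 0 - 1 = 3 mm/day
NIR = 3 * 18 = 54 mm

54.0000 mm


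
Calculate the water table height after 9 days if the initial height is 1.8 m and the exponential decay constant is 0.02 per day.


m = m0 * exp(-k*t)
m = 1.8 * exp(-0.02 * 9)
m = 1.8 * exp(-0.1800)

1.5035 m


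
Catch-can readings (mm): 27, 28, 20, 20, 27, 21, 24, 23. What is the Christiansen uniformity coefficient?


mean = 23.750000 mm
MAD = 2.750000 mm
CU = (1 - 2.750000/23.750000)*100

88.4211 %


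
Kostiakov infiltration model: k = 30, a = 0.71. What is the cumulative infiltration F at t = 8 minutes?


F = k * t^a = 30 * 8^0.71
F = 30 * 4.377175

131.3153 mm


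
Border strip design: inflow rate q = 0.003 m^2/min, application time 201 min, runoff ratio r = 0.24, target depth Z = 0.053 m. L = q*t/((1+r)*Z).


L = q*t/((1+r)*Z)
L = 0.003*201/((1+0.24)*0.053)
L = 0.603/0.06572

9.1753 m


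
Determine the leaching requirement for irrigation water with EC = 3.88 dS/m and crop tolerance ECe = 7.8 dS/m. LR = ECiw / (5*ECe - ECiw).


LR = ECiw / (5*ECe - ECiw)
LR = 3.88 / (5*7.8 - 3.88)
LR = 3.88 / 35.1200

0.1105


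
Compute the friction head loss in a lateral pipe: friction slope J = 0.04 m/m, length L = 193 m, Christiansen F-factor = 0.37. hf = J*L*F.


hf = J * L * F = 0.04 * 193 * 0.37 = 2.8564 m

2.8564 m


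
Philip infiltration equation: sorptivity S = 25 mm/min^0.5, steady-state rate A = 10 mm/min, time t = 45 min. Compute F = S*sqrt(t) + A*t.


F = S*sqrt(t) + A*t
F = 25*sqrt(45) + 10*45
F = 25*6.708204 + 450

617.7051 mm


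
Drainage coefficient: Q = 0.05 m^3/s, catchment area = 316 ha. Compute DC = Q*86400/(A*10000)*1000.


DC = Q * 86400 / (A * 10000) * 1000
DC = 0.05 * 86400 / (316 * 10000) * 1000
DC = 4320000.0000 / 3160000

1.3671 mm/day


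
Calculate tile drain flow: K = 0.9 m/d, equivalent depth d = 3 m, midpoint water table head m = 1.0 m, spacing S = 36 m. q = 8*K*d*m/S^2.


q = 8*K*d*m/S^2
q = 8*0.9*3*1.0/36^2
q = 21.6000 / 1296

0.0167 m/d


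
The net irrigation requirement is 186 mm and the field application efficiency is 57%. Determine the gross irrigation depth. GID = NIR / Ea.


Ea = 57% = 0.57
GID = NIR / Ea = 186 / 0.57 = 326.3158 mm

326.3158 mm


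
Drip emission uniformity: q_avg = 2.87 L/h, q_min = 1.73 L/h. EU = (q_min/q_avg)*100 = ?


EU = (q_min/q_avg)*100 = (1.73/2.87)*100 = 60.2787%

60.2787 %


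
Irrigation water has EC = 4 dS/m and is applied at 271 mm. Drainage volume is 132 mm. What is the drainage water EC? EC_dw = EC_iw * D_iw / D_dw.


EC_dw = EC_iw * D_iw / D_dw
EC_dw = 4 * 271 / 132
EC_dw = 1084 / 132

8.2121 dS/m


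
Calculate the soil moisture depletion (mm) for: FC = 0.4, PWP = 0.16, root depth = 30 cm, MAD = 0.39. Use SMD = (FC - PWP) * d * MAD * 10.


SMD = (FC - PWP) * d * MAD * 10
SMD = (0.4 - 0.16) * 30 * 0.39 * 10
SMD = 0.2400 * 30 * 0.39 * 10

28.0800 mm


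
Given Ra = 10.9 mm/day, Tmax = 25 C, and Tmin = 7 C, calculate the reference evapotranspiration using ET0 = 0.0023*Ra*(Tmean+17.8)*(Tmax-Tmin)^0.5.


Tmean = (Tmax + Tmin)/2 = (25 + 7)/2 = 16.0
ET0 = 0.0023 * 10.9 * (16.0 + 17.8) * sqrt(25 - 7)
ET0 = 0.0023 * 10.9 * 33.8 * 4.242641

3.5951 mm/day


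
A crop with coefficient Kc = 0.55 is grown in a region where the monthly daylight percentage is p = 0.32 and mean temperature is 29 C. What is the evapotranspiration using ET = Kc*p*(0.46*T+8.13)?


ET = Kc * p * (0.46*T + 8.13)
ET = 0.55 * 0.32 * (0.46*29 + 8.13)
ET = 0.55 * 0.32 * 21.4700

3.7787 mm/day


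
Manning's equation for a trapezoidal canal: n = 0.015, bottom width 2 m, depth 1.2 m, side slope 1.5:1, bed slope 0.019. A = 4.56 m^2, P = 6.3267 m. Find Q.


R = A/P = 4.56/6.3267 = 0.720755
Q = (1/0.015) * 4.56 * 0.720755^(2/3) * 0.019^0.5

33.6854 m^3/s


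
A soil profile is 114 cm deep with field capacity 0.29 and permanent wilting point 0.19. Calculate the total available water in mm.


AWC = (FC - PWP) * d * 10
AWC = (0.29 - 0.19) * 114 * 10
AWC = 0.1000 * 114 * 10

114.0000 mm


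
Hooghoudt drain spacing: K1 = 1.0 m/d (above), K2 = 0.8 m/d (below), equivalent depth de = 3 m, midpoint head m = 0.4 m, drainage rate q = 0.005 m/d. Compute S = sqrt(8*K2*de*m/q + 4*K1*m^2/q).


S^2 = 8*K2*de*m/q + 4*K1*m^2/q
S^2 = 8*0.8*3*0.4/0.005 + 4*1.0*0.4^2/0.005
S = sqrt(1664.0000)

40.7922 m


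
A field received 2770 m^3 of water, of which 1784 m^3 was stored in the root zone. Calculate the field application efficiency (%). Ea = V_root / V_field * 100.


Ea = V_root / V_field * 100 = 1784 / 2770 * 100 = 64.4043%

64.4043 %


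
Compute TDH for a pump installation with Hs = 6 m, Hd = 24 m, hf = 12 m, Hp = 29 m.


TDH = Hs + Hd + hf + Hp = 6 + 24 + 12 + 29 = 71

71 m


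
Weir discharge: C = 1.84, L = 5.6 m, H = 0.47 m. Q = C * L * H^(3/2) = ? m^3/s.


Q = C * L * H^(3/2) = 1.84 * 5.6 * 0.47^1.5 = 1.84 * 5.6 * 0.322216

3.3201 m^3/s


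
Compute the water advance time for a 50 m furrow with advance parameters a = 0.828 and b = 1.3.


t = (L/a)^(1/b)
t = (50/0.828)^(1/1.3)
t = 60.386473^(1/1.3)

23.4398 min


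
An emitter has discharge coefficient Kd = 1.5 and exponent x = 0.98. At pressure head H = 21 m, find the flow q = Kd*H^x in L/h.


q = Kd * H^x = 1.5 * 21^0.98 = 1.5 * 19.759453

29.6392 L/h


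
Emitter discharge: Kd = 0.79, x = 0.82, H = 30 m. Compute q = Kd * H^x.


q = Kd * H^x = 0.79 * 30^0.82 = 0.79 * 16.264452

12.8489 L/h


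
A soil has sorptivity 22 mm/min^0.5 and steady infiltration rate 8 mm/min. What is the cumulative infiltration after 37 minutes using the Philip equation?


F = S*sqrt(t) + A*t
F = 22*sqrt(37) + 8*37
F = 22*6.082763 + 296

429.8208 mm


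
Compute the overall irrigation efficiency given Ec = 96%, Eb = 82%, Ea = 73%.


Ec = 0.96, Eb = 0.82, Ea = 0.73
E = 0.96 * 0.82 * 0.73 * 100 = 57.4656%

57.4656 %


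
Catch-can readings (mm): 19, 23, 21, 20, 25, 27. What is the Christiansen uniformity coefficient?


mean = 22.500000 mm
MAD = 2.500000 mm
CU = (1 - 2.500000/22.500000)*100

88.8889 %


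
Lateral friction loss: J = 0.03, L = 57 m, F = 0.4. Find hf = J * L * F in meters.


hf = J * L * F = 0.03 * 57 * 0.4 = 0.6840 m

0.6840 m


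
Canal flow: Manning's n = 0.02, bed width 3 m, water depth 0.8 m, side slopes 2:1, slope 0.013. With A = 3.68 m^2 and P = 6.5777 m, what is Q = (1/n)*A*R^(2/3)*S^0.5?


R = A/P = 3.68/6.5777 = 0.559466
Q = (1/0.02) * 3.68 * 0.559466^(2/3) * 0.013^0.5

14.2442 m^3/s


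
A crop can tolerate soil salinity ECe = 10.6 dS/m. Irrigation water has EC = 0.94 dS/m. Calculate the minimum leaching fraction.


LR = ECiw / (5*ECe - ECiw)
LR = 0.94 / (5*10.6 - 0.94)
LR = 0.94 / 52.0600

0.0181


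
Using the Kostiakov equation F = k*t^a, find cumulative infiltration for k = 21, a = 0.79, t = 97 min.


F = k * t^a = 21 * 97^0.79
F = 21 * 37.115018

779.4154 mm


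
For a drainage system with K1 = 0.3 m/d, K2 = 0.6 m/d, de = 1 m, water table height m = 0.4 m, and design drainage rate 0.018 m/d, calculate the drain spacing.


S^2 = 8*K2*de*m/q + 4*K1*m^2/q
S^2 = 8*0.6*1*0.4/0.018 + 4*0.3*0.4^2/0.018
S = sqrt(117.3333)

10.8320 m


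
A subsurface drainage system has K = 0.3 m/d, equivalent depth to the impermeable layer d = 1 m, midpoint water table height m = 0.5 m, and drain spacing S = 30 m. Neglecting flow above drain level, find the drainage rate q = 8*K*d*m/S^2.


q = 8*K*d*m/S^2
q = 8*0.3*1*0.5/30^2
q = 1.2000 / 900

0.0013 m/d


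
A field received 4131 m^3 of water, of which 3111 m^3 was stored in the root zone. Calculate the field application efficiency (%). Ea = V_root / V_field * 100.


Ea = V_root / V_field * 100 = 3111 / 4131 * 100 = 75.3086%

75.3086 %


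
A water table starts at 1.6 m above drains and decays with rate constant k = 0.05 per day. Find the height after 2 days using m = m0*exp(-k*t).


m = m0 * exp(-k*t)
m = 1.6 * exp(-0.05 * 2)
m = 1.6 * exp(-0.1000)

1.4477 m


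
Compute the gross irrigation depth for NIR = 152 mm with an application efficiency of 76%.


Ea = 76% = 0.76
GID = NIR / Ea = 152 / 0.76 = 200.0000 mm

200.0000 mm


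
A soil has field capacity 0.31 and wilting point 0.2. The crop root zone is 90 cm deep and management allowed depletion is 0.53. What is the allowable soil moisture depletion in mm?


SMD = (FC - PWP) * d * MAD * 10
SMD = (0.31 - 0.2) * 90 * 0.53 * 10
SMD = 0.1100 * 90 * 0.53 * 10

52.4700 mm


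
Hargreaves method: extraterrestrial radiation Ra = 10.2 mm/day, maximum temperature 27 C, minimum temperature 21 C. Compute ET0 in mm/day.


Tmean = (Tmax + Tmin)/2 = (27 + 21)/2 = 24.0
ET0 = 0.0023 * 10.2 * (24.0 + 17.8) * sqrt(27 - 21)
ET0 = 0.0023 * 10.2 * 41.8 * 2.449490

2.4020 mm/day


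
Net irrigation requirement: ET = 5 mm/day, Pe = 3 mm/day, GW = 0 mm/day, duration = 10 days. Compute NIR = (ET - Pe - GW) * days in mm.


Daily deficit = ET - Pe - GW = 5 - 3 - 0 = 2 mm/day
NIR = 2 * 10 = 20 mm

20.0000 mm


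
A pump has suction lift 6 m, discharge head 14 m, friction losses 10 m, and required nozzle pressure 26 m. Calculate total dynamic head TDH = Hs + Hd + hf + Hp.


TDH = Hs + Hd + hf + Hp = 6 + 14 + 10 + 26 = 56

56 m


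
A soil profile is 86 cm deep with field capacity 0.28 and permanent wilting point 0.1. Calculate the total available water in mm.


AWC = (FC - PWP) * d * 10
AWC = (0.28 - 0.1) * 86 * 10
AWC = 0.1800 * 86 * 10

154.8000 mm


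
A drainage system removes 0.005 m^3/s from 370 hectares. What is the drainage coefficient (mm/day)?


DC = Q * 86400 / (A * 10000) * 1000
DC = 0.005 * 86400 / (370 * 10000) * 1000
DC = 432000.0000 / 3700000

0.1168 mm/day


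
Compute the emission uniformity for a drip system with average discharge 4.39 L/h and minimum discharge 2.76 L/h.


EU = (q_min/q_avg)*100 = (2.76/4.39)*100 = 62.8702%

62.8702 %


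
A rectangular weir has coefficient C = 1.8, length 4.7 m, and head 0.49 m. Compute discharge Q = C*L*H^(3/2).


Q = C * L * H^(3/2) = 1.8 * 4.7 * 0.49^1.5 = 1.8 * 4.7 * 0.343000

2.9018 m^3/s


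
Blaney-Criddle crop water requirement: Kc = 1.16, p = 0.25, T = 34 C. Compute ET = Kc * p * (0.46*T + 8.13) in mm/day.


ET = Kc * p * (0.46*T + 8.13)
ET = 1.16 * 0.25 * (0.46*34 + 8.13)
ET = 1.16 * 0.25 * 23.7700

6.8933 mm/day


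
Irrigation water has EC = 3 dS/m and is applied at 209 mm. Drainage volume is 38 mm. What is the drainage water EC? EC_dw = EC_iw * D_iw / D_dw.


EC_dw = EC_iw * D_iw / D_dw
EC_dw = 3 * 209 / 38
EC_dw = 627 / 38

16.5000 dS/m


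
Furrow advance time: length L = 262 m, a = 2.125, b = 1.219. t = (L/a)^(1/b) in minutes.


t = (L/a)^(1/b)
t = (262/2.125)^(1/1.219)
t = 123.294118^(1/1.219)

51.9150 min


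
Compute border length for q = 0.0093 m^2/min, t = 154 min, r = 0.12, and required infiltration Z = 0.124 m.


L = q*t/((1+r)*Z)
L = 0.0093*154/((1+0.12)*0.124)
L = 1.4322/0.13888

10.3125 m


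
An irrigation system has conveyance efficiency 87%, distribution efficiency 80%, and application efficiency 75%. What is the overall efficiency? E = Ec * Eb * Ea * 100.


Ec = 0.87, Eb = 0.8, Ea = 0.75
E = 0.87 * 0.8 * 0.75 * 100 = 52.2000%

52.2000 %


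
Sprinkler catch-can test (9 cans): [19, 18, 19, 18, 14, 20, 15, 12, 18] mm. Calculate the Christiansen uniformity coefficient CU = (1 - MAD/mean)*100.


mean = 17.000000 mm
MAD = 2.222222 mm
CU = (1 - 2.222222/17.000000)*100

86.9281 %


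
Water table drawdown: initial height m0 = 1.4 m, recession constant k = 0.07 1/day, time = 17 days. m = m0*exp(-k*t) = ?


m = m0 * exp(-k*t)
m = 1.4 * exp(-0.07 * 17)
m = 1.4 * exp(-1.1900)

0.4259 m


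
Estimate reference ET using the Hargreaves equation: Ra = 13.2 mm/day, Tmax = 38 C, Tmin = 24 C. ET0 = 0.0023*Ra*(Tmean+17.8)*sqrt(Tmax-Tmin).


Tmean = (Tmax + Tmin)/2 = (38 + 24)/2 = 31.0
ET0 = 0.0023 * 13.2 * (31.0 + 17.8) * sqrt(38 - 24)
ET0 = 0.0023 * 13.2 * 48.8 * 3.741657

5.5435 mm/day


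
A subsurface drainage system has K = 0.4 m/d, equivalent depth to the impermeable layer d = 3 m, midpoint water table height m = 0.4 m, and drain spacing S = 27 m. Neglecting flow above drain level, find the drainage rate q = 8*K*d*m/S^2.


q = 8*K*d*m/S^2
q = 8*0.4*3*0.4/27^2
q = 3.8400 / 729

0.0053 m/d


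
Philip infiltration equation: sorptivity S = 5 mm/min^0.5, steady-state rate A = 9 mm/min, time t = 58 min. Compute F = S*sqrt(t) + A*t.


F = S*sqrt(t) + A*t
F = 5*sqrt(58) + 9*58
F = 5*7.615773 + 522

560.0789 mm


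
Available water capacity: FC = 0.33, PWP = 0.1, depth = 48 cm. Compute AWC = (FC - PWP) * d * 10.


AWC = (FC - PWP) * d * 10
AWC = (0.33 - 0.1) * 48 * 10
AWC = 0.2300 * 48 * 10

110.4000 mm


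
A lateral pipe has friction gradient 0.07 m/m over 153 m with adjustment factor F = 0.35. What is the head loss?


hf = J * L * F = 0.07 * 153 * 0.35 = 3.7485 m

3.7485 m


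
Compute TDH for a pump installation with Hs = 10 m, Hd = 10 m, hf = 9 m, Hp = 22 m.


TDH = Hs + Hd + hf + Hp = 10 + 10 + 9 + 22 = 51

51 m


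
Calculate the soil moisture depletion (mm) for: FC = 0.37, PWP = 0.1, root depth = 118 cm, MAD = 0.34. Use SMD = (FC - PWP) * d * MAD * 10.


SMD = (FC - PWP) * d * MAD * 10
SMD = (0.37 - 0.1) * 118 * 0.34 * 10
SMD = 0.2700 * 118 * 0.34 * 10

108.3240 mm


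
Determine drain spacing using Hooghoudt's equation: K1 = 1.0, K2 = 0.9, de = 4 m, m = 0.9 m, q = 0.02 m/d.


S^2 = 8*K2*de*m/q + 4*K1*m^2/q
S^2 = 8*0.9*4*0.9/0.02 + 4*1.0*0.9^2/0.02
S = sqrt(1458.0000)

38.1838 m


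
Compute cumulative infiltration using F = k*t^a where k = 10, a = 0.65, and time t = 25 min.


F = k * t^a = 10 * 25^0.65
F = 10 * 8.103283

81.0328 mm


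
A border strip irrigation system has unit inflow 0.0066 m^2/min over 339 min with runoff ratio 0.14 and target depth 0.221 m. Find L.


L = q*t/((1+r)*Z)
L = 0.0066*339/((1+0.14)*0.221)
L = 2.2374/0.25194

8.8807 m


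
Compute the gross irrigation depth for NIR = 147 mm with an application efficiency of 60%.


Ea = 60% = 0.6
GID = NIR / Ea = 147 / 0.6 = 245.0000 mm

245.0000 mm


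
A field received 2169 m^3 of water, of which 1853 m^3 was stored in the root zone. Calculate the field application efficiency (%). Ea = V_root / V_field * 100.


Ea = V_root / V_field * 100 = 1853 / 2169 * 100 = 85.4311%

85.4311 %


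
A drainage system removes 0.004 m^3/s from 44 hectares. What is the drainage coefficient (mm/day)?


DC = Q * 86400 / (A * 10000) * 1000
DC = 0.004 * 86400 / (44 * 10000) * 1000
DC = 345600.0000 / 440000

0.7855 mm/day


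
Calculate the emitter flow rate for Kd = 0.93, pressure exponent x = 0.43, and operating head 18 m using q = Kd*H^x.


q = Kd * H^x = 0.93 * 18^0.43 = 0.93 * 3.465510

3.2229 L/h


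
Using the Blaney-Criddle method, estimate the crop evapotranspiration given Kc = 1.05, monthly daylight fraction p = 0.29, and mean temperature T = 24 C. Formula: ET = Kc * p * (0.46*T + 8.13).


ET = Kc * p * (0.46*T + 8.13)
ET = 1.05 * 0.29 * (0.46*24 + 8.13)
ET = 1.05 * 0.29 * 19.1700

5.8373 mm/day


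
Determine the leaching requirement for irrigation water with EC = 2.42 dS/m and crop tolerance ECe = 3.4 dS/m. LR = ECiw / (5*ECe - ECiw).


LR = ECiw / (5*ECe - ECiw)
LR = 2.42 / (5*3.4 - 2.42)
LR = 2.42 / 14.5800

0.1660


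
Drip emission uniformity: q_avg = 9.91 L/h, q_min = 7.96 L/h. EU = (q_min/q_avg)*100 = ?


EU = (q_min/q_avg)*100 = (7.96/9.91)*100 = 80.3229%

80.3229 %


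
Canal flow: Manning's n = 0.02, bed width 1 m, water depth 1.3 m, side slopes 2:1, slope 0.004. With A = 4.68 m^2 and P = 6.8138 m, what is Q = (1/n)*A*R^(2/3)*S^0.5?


R = A/P = 4.68/6.8138 = 0.686841
Q = (1/0.02) * 4.68 * 0.686841^(2/3) * 0.004^0.5

11.5208 m^3/s


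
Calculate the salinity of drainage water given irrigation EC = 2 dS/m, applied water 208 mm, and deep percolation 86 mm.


EC_dw = EC_iw * D_iw / D_dw
EC_dw = 2 * 208 / 86
EC_dw = 416 / 86

4.8372 dS/m


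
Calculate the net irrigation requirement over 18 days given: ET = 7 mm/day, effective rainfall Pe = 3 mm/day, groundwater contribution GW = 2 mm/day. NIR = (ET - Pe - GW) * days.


Daily deficit = ET - Pe - GW = 7 - 3 - 2 = 2 mm/day
NIR = 2 * 18 = 36 mm

36.0000 mm


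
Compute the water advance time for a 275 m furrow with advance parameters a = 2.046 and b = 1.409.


t = (L/a)^(1/b)
t = (275/2.046)^(1/1.409)
t = 134.408602^(1/1.409)

32.4037 min


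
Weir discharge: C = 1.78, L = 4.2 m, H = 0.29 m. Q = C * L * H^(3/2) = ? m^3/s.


Q = C * L * H^(3/2) = 1.78 * 4.2 * 0.29^1.5 = 1.78 * 4.2 * 0.156170

1.1675 m^3/s


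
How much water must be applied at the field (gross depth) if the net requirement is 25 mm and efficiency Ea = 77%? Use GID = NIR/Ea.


Ea = 77% = 0.77
GID = NIR / Ea = 25 / 0.77 = 32.4675 mm

32.4675 mm


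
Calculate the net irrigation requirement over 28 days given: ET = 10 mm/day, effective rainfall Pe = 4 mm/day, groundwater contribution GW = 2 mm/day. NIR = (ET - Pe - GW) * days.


Daily deficit = ET - Pe - GW = 10 - 4 - 2 = 4 mm/day
NIR = 4 * 28 = 112 mm

112.0000 mm


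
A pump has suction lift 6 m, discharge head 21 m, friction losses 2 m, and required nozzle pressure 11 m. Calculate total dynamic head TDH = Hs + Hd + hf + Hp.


TDH = Hs + Hd + hf + Hp = 6 + 21 + 2 + 11 = 40

40 m


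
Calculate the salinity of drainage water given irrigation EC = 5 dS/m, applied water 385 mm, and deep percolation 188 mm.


EC_dw = EC_iw * D_iw / D_dw
EC_dw = 5 * 385 / 188
EC_dw = 1925 / 188

10.2394 dS/m


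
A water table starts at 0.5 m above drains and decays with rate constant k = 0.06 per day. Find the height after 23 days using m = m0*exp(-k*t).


m = m0 * exp(-k*t)
m = 0.5 * exp(-0.06 * 23)
m = 0.5 * exp(-1.3800)

0.1258 m


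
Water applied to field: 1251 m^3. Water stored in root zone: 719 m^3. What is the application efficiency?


Ea = V_root / V_field * 100 = 719 / 1251 * 100 = 57.4740%

57.4740 %


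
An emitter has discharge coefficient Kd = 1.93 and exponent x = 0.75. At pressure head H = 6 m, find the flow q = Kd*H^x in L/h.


q = Kd * H^x = 1.93 * 6^0.75 = 1.93 * 3.833659

7.3990 L/h


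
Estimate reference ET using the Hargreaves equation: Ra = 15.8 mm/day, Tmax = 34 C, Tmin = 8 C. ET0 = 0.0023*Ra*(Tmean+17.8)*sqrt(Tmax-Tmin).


Tmean = (Tmax + Tmin)/2 = (34 + 8)/2 = 21.0
ET0 = 0.0023 * 15.8 * (21.0 + 17.8) * sqrt(34 - 8)
ET0 = 0.0023 * 15.8 * 38.8 * 5.099020

7.1896 mm/day


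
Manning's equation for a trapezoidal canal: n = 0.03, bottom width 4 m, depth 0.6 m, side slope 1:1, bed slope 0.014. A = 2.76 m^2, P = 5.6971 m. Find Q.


R = A/P = 2.76/5.6971 = 0.484457
Q = (1/0.03) * 2.76 * 0.484457^(2/3) * 0.014^0.5

6.7146 m^3/s


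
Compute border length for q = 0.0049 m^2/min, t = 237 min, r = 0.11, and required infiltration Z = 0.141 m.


L = q*t/((1+r)*Z)
L = 0.0049*237/((1+0.11)*0.141)
L = 1.1613/0.15651

7.4200 m


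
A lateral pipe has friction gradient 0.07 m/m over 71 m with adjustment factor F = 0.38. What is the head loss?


hf = J * L * F = 0.07 * 71 * 0.38 = 1.8886 m

1.8886 m


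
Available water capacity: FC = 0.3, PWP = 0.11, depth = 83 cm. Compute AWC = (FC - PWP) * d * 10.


AWC = (FC - PWP) * d * 10
AWC = (0.3 - 0.11) * 83 * 10
AWC = 0.1900 * 83 * 10

157.7000 mm


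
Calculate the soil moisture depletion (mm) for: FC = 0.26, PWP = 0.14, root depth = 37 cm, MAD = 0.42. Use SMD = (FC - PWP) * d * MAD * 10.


SMD = (FC - PWP) * d * MAD * 10
SMD = (0.26 - 0.14) * 37 * 0.42 * 10
SMD = 0.1200 * 37 * 0.42 * 10

18.6480 mm


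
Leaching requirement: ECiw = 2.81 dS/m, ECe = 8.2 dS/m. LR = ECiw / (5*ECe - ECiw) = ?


LR = ECiw / (5*ECe - ECiw)
LR = 2.81 / (5*8.2 - 2.81)
LR = 2.81 / 38.1900

0.0736


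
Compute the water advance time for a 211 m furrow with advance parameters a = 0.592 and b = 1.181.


t = (L/a)^(1/b)
t = (211/0.592)^(1/1.181)
t = 356.418919^(1/1.181)

144.8263 min


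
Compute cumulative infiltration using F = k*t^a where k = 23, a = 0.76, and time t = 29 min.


F = k * t^a = 23 * 29^0.76
F = 23 * 12.924760

297.2695 mm


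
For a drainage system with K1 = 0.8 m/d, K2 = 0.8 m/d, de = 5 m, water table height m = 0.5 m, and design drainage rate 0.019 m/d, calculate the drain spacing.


S^2 = 8*K2*de*m/q + 4*K1*m^2/q
S^2 = 8*0.8*5*0.5/0.019 + 4*0.8*0.5^2/0.019
S = sqrt(884.2105)

29.7357 m


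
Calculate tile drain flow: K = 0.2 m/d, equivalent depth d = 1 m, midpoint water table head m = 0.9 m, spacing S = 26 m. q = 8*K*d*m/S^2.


q = 8*K*d*m/S^2
q = 8*0.2*1*0.9/26^2
q = 1.4400 / 676

0.0021 m/d


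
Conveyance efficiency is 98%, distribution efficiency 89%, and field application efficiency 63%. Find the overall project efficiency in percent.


Ec = 0.98, Eb = 0.89, Ea = 0.63
E = 0.98 * 0.89 * 0.63 * 100 = 54.9486%

54.9486 %


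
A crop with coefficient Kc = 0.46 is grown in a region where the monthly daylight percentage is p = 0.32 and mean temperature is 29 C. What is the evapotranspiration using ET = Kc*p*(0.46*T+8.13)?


ET = Kc * p * (0.46*T + 8.13)
ET = 0.46 * 0.32 * (0.46*29 + 8.13)
ET = 0.46 * 0.32 * 21.4700

3.1604 mm/day


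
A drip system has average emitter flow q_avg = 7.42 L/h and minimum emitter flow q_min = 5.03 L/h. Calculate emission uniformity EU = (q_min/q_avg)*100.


EU = (q_min/q_avg)*100 = (5.03/7.42)*100 = 67.7898%

67.7898 %


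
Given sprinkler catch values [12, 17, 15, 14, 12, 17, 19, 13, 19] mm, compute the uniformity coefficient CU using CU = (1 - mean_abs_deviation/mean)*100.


mean = 15.333333 mm
MAD = 2.370370 mm
CU = (1 - 2.370370/15.333333)*100

84.5411 %


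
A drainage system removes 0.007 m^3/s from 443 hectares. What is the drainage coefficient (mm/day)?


DC = Q * 86400 / (A * 10000) * 1000
DC = 0.007 * 86400 / (443 * 10000) * 1000
DC = 604800.0000 / 4430000

0.1365 mm/day


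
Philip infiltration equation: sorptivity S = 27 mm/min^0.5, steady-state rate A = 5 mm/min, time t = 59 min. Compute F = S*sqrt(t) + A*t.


F = S*sqrt(t) + A*t
F = 27*sqrt(59) + 5*59
F = 27*7.681146 + 295

502.3909 mm


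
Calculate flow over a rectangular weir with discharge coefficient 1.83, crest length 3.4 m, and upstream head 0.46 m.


Q = C * L * H^(3/2) = 1.83 * 3.4 * 0.46^1.5 = 1.83 * 3.4 * 0.311987

1.9412 m^3/s


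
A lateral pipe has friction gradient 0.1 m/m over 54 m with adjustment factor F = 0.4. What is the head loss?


hf = J * L * F = 0.1 * 54 * 0.4 = 2.1600 m

2.1600 m


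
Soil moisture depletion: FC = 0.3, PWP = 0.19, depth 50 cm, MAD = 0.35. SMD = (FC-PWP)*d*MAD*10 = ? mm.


SMD = (FC - PWP) * d * MAD * 10
SMD = (0.3 - 0.19) * 50 * 0.35 * 10
SMD = 0.1100 * 50 * 0.35 * 10

19.2500 mm


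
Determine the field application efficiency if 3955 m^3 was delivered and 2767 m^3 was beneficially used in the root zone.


Ea = V_root / V_field * 100 = 2767 / 3955 * 100 = 69.9621%

69.9621 %


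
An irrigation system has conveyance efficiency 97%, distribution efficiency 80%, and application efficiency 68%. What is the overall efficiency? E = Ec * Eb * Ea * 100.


Ec = 0.97, Eb = 0.8, Ea = 0.68
E = 0.97 * 0.8 * 0.68 * 100 = 52.7680%

52.7680 %


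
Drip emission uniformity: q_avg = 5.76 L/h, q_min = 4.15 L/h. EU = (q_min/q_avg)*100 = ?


EU = (q_min/q_avg)*100 = (4.15/5.76)*100 = 72.0486%

72.0486 %


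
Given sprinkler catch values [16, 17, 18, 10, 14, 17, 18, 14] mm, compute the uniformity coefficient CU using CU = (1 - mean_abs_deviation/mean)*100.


mean = 15.500000 mm
MAD = 2.125000 mm
CU = (1 - 2.125000/15.500000)*100

86.2903 %


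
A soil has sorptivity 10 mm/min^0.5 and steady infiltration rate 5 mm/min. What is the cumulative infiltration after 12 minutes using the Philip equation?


F = S*sqrt(t) + A*t
F = 10*sqrt(12) + 5*12
F = 10*3.464102 + 60

94.6410 mm


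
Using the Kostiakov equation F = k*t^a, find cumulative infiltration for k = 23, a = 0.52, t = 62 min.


F = k * t^a = 23 * 62^0.52
F = 23 * 8.551527

196.6851 mm


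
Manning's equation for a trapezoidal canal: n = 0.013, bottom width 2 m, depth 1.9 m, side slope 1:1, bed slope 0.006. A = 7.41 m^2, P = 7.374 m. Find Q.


R = A/P = 7.41/7.374 = 1.004882
Q = (1/0.013) * 7.41 * 1.004882^(2/3) * 0.006^0.5

44.2956 m^3/s


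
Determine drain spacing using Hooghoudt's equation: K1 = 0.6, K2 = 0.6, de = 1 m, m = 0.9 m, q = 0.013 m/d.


S^2 = 8*K2*de*m/q + 4*K1*m^2/q
S^2 = 8*0.6*1*0.9/0.013 + 4*0.6*0.9^2/0.013
S = sqrt(481.8462)

21.9510 m


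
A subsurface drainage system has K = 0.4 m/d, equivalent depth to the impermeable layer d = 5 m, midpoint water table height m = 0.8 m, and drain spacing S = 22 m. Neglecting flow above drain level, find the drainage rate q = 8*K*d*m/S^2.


q = 8*K*d*m/S^2
q = 8*0.4*5*0.8/22^2
q = 12.8000 / 484

0.0264 m/d


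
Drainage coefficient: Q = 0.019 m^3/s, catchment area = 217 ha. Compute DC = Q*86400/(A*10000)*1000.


DC = Q * 86400 / (A * 10000) * 1000
DC = 0.019 * 86400 / (217 * 10000) * 1000
DC = 1641600.0000 / 2170000

0.7565 mm/day


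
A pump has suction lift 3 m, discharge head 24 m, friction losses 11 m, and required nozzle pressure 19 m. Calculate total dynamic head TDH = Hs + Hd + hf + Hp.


TDH = Hs + Hd + hf + Hp = 3 + 24 + 11 + 19 = 57

57 m


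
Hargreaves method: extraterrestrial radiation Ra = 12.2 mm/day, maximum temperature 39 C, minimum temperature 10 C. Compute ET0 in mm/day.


Tmean = (Tmax + Tmin)/2 = (39 + 10)/2 = 24.5
ET0 = 0.0023 * 12.2 * (24.5 + 17.8) * sqrt(39 - 10)
ET0 = 0.0023 * 12.2 * 42.3 * 5.385165

6.3919 mm/day


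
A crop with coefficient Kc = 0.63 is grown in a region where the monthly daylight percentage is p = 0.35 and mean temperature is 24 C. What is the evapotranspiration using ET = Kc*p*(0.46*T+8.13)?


ET = Kc * p * (0.46*T + 8.13)
ET = 0.63 * 0.35 * (0.46*24 + 8.13)
ET = 0.63 * 0.35 * 19.1700

4.2270 mm/day


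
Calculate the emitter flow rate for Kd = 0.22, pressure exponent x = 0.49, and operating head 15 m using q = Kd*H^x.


q = Kd * H^x = 0.22 * 15^0.49 = 0.22 * 3.769508

0.8293 L/h


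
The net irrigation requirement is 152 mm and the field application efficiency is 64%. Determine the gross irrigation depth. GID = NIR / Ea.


Ea = 64% = 0.64
GID = NIR / Ea = 152 / 0.64 = 237.5000 mm

237.5000 mm


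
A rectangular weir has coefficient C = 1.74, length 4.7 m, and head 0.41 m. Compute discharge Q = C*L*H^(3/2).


Q = C * L * H^(3/2) = 1.74 * 4.7 * 0.41^1.5 = 1.74 * 4.7 * 0.262528

2.1470 m^3/s


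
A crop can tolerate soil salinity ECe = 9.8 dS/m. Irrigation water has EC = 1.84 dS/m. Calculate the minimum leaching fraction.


LR = ECiw / (5*ECe - ECiw)
LR = 1.84 / (5*9.8 - 1.84)
LR = 1.84 / 47.1600

0.0390


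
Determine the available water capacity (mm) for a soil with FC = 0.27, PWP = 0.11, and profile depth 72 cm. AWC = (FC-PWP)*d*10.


AWC = (FC - PWP) * d * 10
AWC = (0.27 - 0.11) * 72 * 10
AWC = 0.1600 * 72 * 10

115.2000 mm


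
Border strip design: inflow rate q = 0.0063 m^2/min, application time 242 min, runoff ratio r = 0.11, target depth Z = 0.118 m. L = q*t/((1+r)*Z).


L = q*t/((1+r)*Z)
L = 0.0063*242/((1+0.11)*0.118)
L = 1.5246/0.13098

11.6399 m


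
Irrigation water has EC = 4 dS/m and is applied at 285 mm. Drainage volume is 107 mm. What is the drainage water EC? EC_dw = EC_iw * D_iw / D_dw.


EC_dw = EC_iw * D_iw / D_dw
EC_dw = 4 * 285 / 107
EC_dw = 1140 / 107

10.6542 dS/m


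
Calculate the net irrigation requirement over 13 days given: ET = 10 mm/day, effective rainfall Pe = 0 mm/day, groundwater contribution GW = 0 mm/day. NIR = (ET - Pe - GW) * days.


Daily deficit = ET - Pe - GW = 10 - 0 - 0 = 10 mm/day
NIR = 10 * 13 = 130 mm

130.0000 mm


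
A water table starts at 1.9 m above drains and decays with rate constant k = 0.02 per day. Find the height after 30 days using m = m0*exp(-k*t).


m = m0 * exp(-k*t)
m = 1.9 * exp(-0.02 * 30)
m = 1.9 * exp(-0.6000)

1.0427 m


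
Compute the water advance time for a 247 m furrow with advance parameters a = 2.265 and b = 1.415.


t = (L/a)^(1/b)
t = (247/2.265)^(1/1.415)
t = 109.050773^(1/1.415)

27.5436 min


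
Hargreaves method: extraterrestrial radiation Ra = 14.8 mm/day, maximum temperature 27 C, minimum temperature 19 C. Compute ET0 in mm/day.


Tmean = (Tmax + Tmin)/2 = (27 + 19)/2 = 23.0
ET0 = 0.0023 * 14.8 * (23.0 + 17.8) * sqrt(27 - 19)
ET0 = 0.0023 * 14.8 * 40.8 * 2.828427

3.9282 mm/day


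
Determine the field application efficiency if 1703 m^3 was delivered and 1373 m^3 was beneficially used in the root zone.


Ea = V_root / V_field * 100 = 1373 / 1703 * 100 = 80.6224%

80.6224 %


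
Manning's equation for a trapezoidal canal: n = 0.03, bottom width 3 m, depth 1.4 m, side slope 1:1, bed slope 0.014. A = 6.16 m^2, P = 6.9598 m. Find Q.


R = A/P = 6.16/6.9598 = 0.885083
Q = (1/0.03) * 6.16 * 0.885083^(2/3) * 0.014^0.5

22.3965 m^3/s


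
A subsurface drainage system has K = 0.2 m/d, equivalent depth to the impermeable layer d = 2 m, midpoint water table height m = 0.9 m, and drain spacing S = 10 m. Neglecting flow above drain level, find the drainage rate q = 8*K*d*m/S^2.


q = 8*K*d*m/S^2
q = 8*0.2*2*0.9/10^2
q = 2.8800 / 100

0.0288 m/d


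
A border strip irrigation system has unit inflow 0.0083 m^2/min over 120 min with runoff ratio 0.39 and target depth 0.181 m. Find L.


L = q*t/((1+r)*Z)
L = 0.0083*120/((1+0.39)*0.181)
L = 0.996/0.25159

3.9588 m


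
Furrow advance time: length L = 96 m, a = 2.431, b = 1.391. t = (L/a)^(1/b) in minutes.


t = (L/a)^(1/b)
t = (96/2.431)^(1/1.391)
t = 39.489922^(1/1.391)

14.0516 min


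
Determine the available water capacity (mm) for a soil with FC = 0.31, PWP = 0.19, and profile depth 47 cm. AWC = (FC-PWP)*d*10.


AWC = (FC - PWP) * d * 10
AWC = (0.31 - 0.19) * 47 * 10
AWC = 0.1200 * 47 * 10

56.4000 mm


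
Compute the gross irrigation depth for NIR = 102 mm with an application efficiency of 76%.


Ea = 76% = 0.76
GID = NIR / Ea = 102 / 0.76 = 134.2105 mm

134.2105 mm


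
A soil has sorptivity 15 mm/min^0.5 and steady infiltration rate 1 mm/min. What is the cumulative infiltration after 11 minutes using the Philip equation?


F = S*sqrt(t) + A*t
F = 15*sqrt(11) + 1*11
F = 15*3.316625 + 11

60.7494 mm


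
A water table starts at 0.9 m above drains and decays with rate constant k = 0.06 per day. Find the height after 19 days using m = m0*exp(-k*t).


m = m0 * exp(-k*t)
m = 0.9 * exp(-0.06 * 19)
m = 0.9 * exp(-1.1400)

0.2878 m


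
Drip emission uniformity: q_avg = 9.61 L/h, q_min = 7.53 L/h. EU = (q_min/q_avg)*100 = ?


EU = (q_min/q_avg)*100 = (7.53/9.61)*100 = 78.3559%

78.3559 %


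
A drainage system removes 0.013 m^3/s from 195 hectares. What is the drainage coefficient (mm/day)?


DC = Q * 86400 / (A * 10000) * 1000
DC = 0.013 * 86400 / (195 * 10000) * 1000
DC = 1123200.0000 / 1950000

0.5760 mm/day


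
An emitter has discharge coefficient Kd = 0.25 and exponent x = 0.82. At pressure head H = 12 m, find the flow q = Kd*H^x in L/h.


q = Kd * H^x = 0.25 * 12^0.82 = 0.25 * 7.672354

1.9181 L/h


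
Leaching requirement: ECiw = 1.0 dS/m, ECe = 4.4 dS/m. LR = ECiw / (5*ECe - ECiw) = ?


LR = ECiw / (5*ECe - ECiw)
LR = 1.0 / (5*4.4 - 1.0)
LR = 1.0 / 21.0000

0.0476


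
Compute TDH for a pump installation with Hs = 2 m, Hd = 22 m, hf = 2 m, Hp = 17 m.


TDH = Hs + Hd + hf + Hp = 2 + 22 + 2 + 17 = 43

43 m


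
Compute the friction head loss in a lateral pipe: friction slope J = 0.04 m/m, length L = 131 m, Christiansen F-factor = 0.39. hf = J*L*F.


hf = J * L * F = 0.04 * 131 * 0.39 = 2.0436 m

2.0436 m


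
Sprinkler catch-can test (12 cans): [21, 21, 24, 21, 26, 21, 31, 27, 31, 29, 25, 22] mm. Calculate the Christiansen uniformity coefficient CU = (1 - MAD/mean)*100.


mean = 24.916667 mm
MAD = 3.250000 mm
CU = (1 - 3.250000/24.916667)*100

86.9565 %


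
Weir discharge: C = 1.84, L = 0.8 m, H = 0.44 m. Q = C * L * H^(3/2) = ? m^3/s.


Q = C * L * H^(3/2) = 1.84 * 0.8 * 0.44^1.5 = 1.84 * 0.8 * 0.291863

0.4296 m^3/s


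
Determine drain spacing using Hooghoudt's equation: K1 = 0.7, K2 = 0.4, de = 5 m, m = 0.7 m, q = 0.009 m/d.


S^2 = 8*K2*de*m/q + 4*K1*m^2/q
S^2 = 8*0.4*5*0.7/0.009 + 4*0.7*0.7^2/0.009
S = sqrt(1396.8889)

37.3750 m


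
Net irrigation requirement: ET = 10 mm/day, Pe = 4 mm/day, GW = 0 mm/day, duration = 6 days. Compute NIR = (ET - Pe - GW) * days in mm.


Daily deficit = ET - Pe - GW = 10 - 4 - 0 = 6 mm/day
NIR = 6 * 6 = 36 mm

36.0000 mm


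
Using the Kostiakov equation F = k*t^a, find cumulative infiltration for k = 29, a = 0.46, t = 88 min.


F = k * t^a = 29 * 88^0.46
F = 29 * 7.842635

227.4364 mm


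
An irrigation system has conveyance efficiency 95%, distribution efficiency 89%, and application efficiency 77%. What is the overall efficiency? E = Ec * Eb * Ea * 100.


Ec = 0.95, Eb = 0.89, Ea = 0.77
E = 0.95 * 0.89 * 0.77 * 100 = 65.1035%

65.1035 %


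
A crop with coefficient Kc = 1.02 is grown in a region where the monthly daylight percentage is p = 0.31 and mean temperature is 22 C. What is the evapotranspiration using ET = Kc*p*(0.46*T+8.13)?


ET = Kc * p * (0.46*T + 8.13)
ET = 1.02 * 0.31 * (0.46*22 + 8.13)
ET = 1.02 * 0.31 * 18.2500

5.7706 mm/day


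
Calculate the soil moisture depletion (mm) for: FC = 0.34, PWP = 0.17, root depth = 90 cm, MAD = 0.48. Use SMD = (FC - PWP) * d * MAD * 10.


SMD = (FC - PWP) * d * MAD * 10
SMD = (0.34 - 0.17) * 90 * 0.48 * 10
SMD = 0.1700 * 90 * 0.48 * 10

73.4400 mm


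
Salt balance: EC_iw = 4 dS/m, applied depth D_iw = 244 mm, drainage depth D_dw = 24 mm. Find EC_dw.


EC_dw = EC_iw * D_iw / D_dw
EC_dw = 4 * 244 / 24
EC_dw = 976 / 24

40.6667 dS/m


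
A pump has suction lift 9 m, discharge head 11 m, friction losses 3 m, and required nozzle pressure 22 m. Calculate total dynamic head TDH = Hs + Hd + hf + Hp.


TDH = Hs + Hd + hf + Hp = 9 + 11 + 3 + 22 = 45

45 m


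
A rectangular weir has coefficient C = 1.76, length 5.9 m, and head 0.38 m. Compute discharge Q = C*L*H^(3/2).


Q = C * L * H^(3/2) = 1.76 * 5.9 * 0.38^1.5 = 1.76 * 5.9 * 0.234248

2.4324 m^3/s


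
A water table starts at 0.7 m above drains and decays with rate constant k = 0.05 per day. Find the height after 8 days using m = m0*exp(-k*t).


m = m0 * exp(-k*t)
m = 0.7 * exp(-0.05 * 8)
m = 0.7 * exp(-0.4000)

0.4692 m


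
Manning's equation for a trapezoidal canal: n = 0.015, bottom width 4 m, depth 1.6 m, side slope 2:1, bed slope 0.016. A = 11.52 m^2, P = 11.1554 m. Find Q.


R = A/P = 11.52/11.1554 = 1.032684
Q = (1/0.015) * 11.52 * 1.032684^(2/3) * 0.016^0.5

99.2505 m^3/s


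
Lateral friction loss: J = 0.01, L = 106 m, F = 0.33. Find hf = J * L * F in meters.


hf = J * L * F = 0.01 * 106 * 0.33 = 0.3498 m

0.3498 m


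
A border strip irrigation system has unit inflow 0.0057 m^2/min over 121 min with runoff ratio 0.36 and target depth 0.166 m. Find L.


L = q*t/((1+r)*Z)
L = 0.0057*121/((1+0.36)*0.166)
L = 0.6897/0.22576

3.0550 m


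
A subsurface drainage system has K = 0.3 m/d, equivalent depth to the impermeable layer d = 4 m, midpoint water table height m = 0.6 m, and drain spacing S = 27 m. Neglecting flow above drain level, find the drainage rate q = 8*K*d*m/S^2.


q = 8*K*d*m/S^2
q = 8*0.3*4*0.6/27^2
q = 5.7600 / 729

0.0079 m/d


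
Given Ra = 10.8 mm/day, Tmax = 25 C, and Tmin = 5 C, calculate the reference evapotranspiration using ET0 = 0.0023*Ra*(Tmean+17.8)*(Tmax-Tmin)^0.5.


Tmean = (Tmax + Tmin)/2 = (25 + 5)/2 = 15.0
ET0 = 0.0023 * 10.8 * (15.0 + 17.8) * sqrt(25 - 5)
ET0 = 0.0023 * 10.8 * 32.8 * 4.472136

3.6437 mm/day


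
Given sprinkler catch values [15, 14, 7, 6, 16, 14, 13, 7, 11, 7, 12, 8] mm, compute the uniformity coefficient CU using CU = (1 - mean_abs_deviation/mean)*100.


mean = 10.833333 mm
MAD = 3.194444 mm
CU = (1 - 3.194444/10.833333)*100

70.5128 %


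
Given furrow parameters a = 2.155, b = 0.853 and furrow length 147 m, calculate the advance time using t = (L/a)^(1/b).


t = (L/a)^(1/b)
t = (147/2.155)^(1/0.853)
t = 68.213457^(1/0.853)

141.2233 min


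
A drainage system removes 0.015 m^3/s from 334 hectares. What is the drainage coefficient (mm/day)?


DC = Q * 86400 / (A * 10000) * 1000
DC = 0.015 * 86400 / (334 * 10000) * 1000
DC = 1296000.0000 / 3340000

0.3880 mm/day


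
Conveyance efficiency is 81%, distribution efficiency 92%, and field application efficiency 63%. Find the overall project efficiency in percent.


Ec = 0.81, Eb = 0.92, Ea = 0.63
E = 0.81 * 0.92 * 0.63 * 100 = 46.9476%

46.9476 %


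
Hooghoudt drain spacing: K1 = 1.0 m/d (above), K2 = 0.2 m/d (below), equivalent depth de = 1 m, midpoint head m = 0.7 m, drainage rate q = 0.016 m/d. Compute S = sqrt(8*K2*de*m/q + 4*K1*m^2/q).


S^2 = 8*K2*de*m/q + 4*K1*m^2/q
S^2 = 8*0.2*1*0.7/0.016 + 4*1.0*0.7^2/0.016
S = sqrt(192.5000)

13.8744 m


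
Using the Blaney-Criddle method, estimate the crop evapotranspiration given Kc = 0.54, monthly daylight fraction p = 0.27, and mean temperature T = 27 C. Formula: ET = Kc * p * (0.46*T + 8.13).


ET = Kc * p * (0.46*T + 8.13)
ET = 0.54 * 0.27 * (0.46*27 + 8.13)
ET = 0.54 * 0.27 * 20.5500

2.9962 mm/day


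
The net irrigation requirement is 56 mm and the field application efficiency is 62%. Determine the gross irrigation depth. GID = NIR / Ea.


Ea = 62% = 0.62
GID = NIR / Ea = 56 / 0.62 = 90.3226 mm

90.3226 mm
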